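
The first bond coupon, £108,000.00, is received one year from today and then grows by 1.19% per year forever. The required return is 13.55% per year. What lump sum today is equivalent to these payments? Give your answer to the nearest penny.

£873,786.41

Periodic rate r = 0.1355 per year.
Growing perpetuity (Gordon): PV = PMT₁ / (r − g) = 108,000 / (r − 0.0119) = £873,786.41.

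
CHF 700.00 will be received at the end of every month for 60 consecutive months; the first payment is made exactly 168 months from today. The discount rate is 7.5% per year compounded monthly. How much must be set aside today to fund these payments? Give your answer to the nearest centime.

Ordinary annuity of 60 payments, first payment at period 168.
Periodic rate r = 0.075/12 per month; n is counted in months.
The ordinary-annuity PV formula values the stream one period before the first payment (period 167); discount that back 167 periods:
PV₀ = 700 × [1 − (1+r)^−60] / r × (1+r)^−167 = CHF 12,341.29

CHF 12,341.29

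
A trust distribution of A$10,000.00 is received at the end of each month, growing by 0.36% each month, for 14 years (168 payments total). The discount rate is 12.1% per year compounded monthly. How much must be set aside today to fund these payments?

A$1,019,561.99

Periodic rate r = 0.121/12 per month; n is counted in months.
Growing ordinary annuity: PV = PMT₁ × [1 − ((1+g)/(1+r))^n] / (r − g) = 10,000 × [1 − ((1+0.0036)/(1+r))^168] / (r − 0.0036) = A$1,019,561.99.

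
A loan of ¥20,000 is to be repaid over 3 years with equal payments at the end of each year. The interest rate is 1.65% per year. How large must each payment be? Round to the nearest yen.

Level ordinary annuity; solve PV = PMT × [(1 − (1+r)^−n)/r] for PMT.
Periodic rate r = 0.0165 per year.
With n = 3: PMT = 20,000 / ([(1 − (1+r)^−n)/r]) = ¥6,888

¥6,888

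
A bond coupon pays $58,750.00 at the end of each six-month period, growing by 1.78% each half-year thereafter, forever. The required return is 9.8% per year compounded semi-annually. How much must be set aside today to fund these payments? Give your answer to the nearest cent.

$1,883,012.82

Periodic rate r = 0.098/2 per half-year.
Growing perpetuity (Gordon): PV = PMT₁ / (r − g) = 58,750 / (r − 0.0178) = $1,883,012.82.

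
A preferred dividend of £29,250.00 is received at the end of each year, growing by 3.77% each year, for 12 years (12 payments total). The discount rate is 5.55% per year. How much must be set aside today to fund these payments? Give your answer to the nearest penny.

Periodic rate r = 0.0555 per year.
Growing ordinary annuity: PV = PMT₁ × [1 − ((1+g)/(1+r))^n] / (r − g) = 29,250 × [1 − ((1+0.0377)/(1+r))^12] / (r − 0.0377) = £303,369.44.

£303,369.44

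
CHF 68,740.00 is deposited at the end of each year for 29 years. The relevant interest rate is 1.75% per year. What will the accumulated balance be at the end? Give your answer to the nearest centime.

CHF 2,568,352.74

This is an ordinary annuity: 29 deposits of CHF 68,740.00 at the end of each year.
Periodic rate r = 0.0175 per year.
FV = PMT × [((1+r)^n − 1)/r] = 68,740 × [(1+r)^29 − 1] / r = CHF 2,568,352.74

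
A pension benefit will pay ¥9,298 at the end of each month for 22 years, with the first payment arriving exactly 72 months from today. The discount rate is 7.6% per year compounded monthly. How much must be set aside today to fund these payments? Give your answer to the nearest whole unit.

Ordinary annuity of 264 payments, first payment at period 72.
Periodic rate r = 0.076/12 per month; n is counted in months.
The ordinary-annuity PV formula values the stream one period before the first payment (period 71); discount that back 71 periods:
PV₀ = 9,298 × [1 − (1+r)^−264] / r × (1+r)^−71 = ¥760,640

¥760,640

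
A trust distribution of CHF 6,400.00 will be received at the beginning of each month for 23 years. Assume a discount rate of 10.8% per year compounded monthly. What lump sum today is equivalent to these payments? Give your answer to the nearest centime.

This is an annuity due: 276 payments of CHF 6,400.00 at the beginning of each month.
Periodic rate r = 0.108/12 per month; n is counted in months.
PV = PMT × [(1 − (1+r)^−n)/r] × (1+r) = 6,400 × [1 − (1+r)^−276] / r × (1+r) = CHF 656,995.59

CHF 656,995.59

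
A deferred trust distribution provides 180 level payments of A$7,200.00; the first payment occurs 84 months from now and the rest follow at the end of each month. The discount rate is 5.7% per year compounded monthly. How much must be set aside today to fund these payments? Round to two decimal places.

Ordinary annuity of 180 payments, first payment at period 84.
Periodic rate r = 0.057/12 per month; n is counted in months.
The ordinary-annuity PV formula values the stream one period before the first payment (period 83); discount that back 83 periods:
PV₀ = 7,200 × [1 − (1+r)^−180] / r × (1+r)^−83 = A$586,983.48

A$586,983.48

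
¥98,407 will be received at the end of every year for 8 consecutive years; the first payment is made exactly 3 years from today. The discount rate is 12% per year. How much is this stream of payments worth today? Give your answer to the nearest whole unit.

Ordinary annuity of 8 payments, first payment at period 3.
Periodic rate r = 0.12 per year.
The ordinary-annuity PV formula values the stream one period before the first payment (period 2); discount that back 2 periods:
PV₀ = 98,407 × [1 − (1+r)^−8] / r × (1+r)^−2 = ¥389,709

¥389,709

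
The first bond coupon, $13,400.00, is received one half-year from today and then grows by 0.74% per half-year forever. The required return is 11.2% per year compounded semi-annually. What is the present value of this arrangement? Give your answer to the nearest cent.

Periodic rate r = 0.112/2 per half-year.
Growing perpetuity (Gordon): PV = PMT₁ / (r − g) = 13,400 / (r − 0.0074) = $275,720.16.

$275,720.16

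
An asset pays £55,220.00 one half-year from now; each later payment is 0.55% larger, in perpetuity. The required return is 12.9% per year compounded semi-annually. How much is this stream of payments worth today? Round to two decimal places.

£935,932.20

Periodic rate r = 0.129/2 per half-year.
Growing perpetuity (Gordon): PV = PMT₁ / (r − g) = 55,220 / (r − 0.0055) = £935,932.20.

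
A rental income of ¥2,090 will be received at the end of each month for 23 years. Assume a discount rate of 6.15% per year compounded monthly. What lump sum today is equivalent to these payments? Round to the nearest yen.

¥308,330

This is an ordinary annuity: 276 payments of ¥2,090 at the end of each month.
Periodic rate r = 0.0615/12 per month; n is counted in months.
PV = PMT × [(1 − (1+r)^−n)/r] = 2,090 × [1 − (1+r)^−276] / r = ¥308,330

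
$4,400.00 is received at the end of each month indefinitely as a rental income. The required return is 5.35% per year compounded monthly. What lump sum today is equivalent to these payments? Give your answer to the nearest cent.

Periodic rate r = 0.0535/12 per month.
Level perpetuity: PV = PMT / r = 4,400 / (0.0535/12) = $986,915.89.

$986,915.89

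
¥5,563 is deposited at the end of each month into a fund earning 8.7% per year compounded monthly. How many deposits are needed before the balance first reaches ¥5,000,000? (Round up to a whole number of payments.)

280 payments

Periodic rate r = 0.087/12 per month; n is counted in months.
Ordinary annuity FV: 5,000,000 = 5,563 × [((1+r)^n − 1)/r].
(1+r)^n = 1 + 5,000,000 × r / 5,563, so n = ln(1 + 5,000,000·r/5,563) / ln(1+r) = 279.22.
Round up to a whole number of payments: n = 280.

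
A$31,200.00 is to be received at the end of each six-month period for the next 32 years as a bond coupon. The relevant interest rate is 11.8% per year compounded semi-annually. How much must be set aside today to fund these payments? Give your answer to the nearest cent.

A$515,325.14

This is an ordinary annuity: 64 payments of A$31,200.00 at the end of each six-month period.
Periodic rate r = 0.118/2 per half-year; n is counted in half-years.
PV = PMT × [(1 − (1+r)^−n)/r] = 31,200 × [1 − (1+r)^−64] / r = A$515,325.14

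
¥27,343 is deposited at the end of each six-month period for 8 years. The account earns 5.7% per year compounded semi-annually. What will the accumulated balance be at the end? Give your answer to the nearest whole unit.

This is an ordinary annuity: 16 deposits of ¥27,343 at the end of each six-month period.
Periodic rate r = 0.057/2 per half-year; n is counted in half-years.
FV = PMT × [((1+r)^n − 1)/r] = 27,343 × [(1+r)^16 − 1] / r = ¥544,673

¥544,673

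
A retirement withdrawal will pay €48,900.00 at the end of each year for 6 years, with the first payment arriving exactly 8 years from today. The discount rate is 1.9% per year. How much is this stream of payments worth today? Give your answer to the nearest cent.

€240,910.38

Ordinary annuity of 6 payments, first payment at period 8.
Periodic rate r = 0.019 per year.
The ordinary-annuity PV formula values the stream one period before the first payment (period 7); discount that back 7 periods:
PV₀ = 48,900 × [1 − (1+r)^−6] / r × (1+r)^−7 = €240,910.38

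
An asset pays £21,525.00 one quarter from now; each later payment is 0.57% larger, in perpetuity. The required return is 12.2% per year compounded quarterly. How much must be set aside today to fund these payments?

£867,943.55

Periodic rate r = 0.122/4 per quarter.
Growing perpetuity (Gordon): PV = PMT₁ / (r − g) = 21,525 / (r − 0.0057) = £867,943.55.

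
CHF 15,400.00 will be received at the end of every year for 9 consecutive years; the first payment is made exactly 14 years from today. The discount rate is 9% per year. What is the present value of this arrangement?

Ordinary annuity of 9 payments, first payment at period 14.
Periodic rate r = 0.09 per year.
The ordinary-annuity PV formula values the stream one period before the first payment (period 13); discount that back 13 periods:
PV₀ = 15,400 × [1 − (1+r)^−9] / r × (1+r)^−13 = CHF 30,115.03

CHF 30,115.03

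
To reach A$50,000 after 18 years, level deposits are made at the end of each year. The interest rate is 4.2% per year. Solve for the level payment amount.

Level ordinary annuity; solve FV = PMT × [((1+r)^n − 1)/r] for PMT.
Periodic rate r = 0.042 per year.
With n = 18: PMT = 50,000 / ([((1+r)^n − 1)/r]) = A$1,914.14

A$1,914.14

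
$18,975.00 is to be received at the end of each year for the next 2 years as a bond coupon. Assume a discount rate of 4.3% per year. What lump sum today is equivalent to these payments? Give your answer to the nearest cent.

This is an ordinary annuity: 2 payments of $18,975.00 at the end of each year.
Periodic rate r = 0.043 per year.
PV = PMT × [(1 − (1+r)^−n)/r] = 18,975 × [1 − (1+r)^−2] / r = $35,635.39

$35,635.39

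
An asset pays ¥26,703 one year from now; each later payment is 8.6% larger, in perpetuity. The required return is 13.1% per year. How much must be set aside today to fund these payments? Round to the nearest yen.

¥593,400

Periodic rate r = 0.131 per year.
Growing perpetuity (Gordon): PV = PMT₁ / (r − g) = 26,703 / (r − 0.086) = ¥593,400.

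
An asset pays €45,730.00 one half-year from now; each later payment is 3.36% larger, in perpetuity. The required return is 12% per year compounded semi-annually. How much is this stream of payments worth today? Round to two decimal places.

Periodic rate r = 0.12/2 per half-year.
Growing perpetuity (Gordon): PV = PMT₁ / (r − g) = 45,730 / (r − 0.0336) = €1,732,196.97.

€1,732,196.97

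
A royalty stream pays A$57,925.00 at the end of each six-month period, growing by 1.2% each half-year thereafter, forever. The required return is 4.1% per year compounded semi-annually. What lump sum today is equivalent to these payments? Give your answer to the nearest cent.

Periodic rate r = 0.041/2 per half-year.
Growing perpetuity (Gordon): PV = PMT₁ / (r − g) = 57,925 / (r − 0.012) = A$6,814,705.88.

A$6,814,705.88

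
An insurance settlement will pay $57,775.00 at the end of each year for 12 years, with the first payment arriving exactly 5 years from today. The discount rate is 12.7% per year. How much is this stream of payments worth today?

$214,827.82

Ordinary annuity of 12 payments, first payment at period 5.
Periodic rate r = 0.127 per year.
The ordinary-annuity PV formula values the stream one period before the first payment (period 4); discount that back 4 periods:
PV₀ = 57,775 × [1 − (1+r)^−12] / r × (1+r)^−4 = $214,827.82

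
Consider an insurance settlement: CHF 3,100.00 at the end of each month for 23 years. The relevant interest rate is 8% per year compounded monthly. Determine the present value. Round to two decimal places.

CHF 390,697.57

This is an ordinary annuity: 276 payments of CHF 3,100.00 at the end of each month.
Periodic rate r = 0.08/12 per month; n is counted in months.
PV = PMT × [(1 − (1+r)^−n)/r] = 3,100 × [1 − (1+r)^−276] / r = CHF 390,697.57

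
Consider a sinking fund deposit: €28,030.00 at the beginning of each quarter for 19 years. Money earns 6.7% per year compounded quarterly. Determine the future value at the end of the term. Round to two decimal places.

This is an annuity due: 76 deposits of €28,030.00 at the beginning of each quarter.
Periodic rate r = 0.067/4 per quarter; n is counted in quarters.
FV = PMT × [((1+r)^n − 1)/r] × (1+r) = 28,030 × [(1+r)^76 − 1] / r × (1+r) = €4,311,662.13

€4,311,662.13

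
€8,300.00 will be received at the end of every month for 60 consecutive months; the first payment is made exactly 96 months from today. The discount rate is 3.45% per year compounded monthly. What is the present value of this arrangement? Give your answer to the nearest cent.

€347,769.84

Ordinary annuity of 60 payments, first payment at period 96.
Periodic rate r = 0.0345/12 per month; n is counted in months.
The ordinary-annuity PV formula values the stream one period before the first payment (period 95); discount that back 95 periods:
PV₀ = 8,300 × [1 − (1+r)^−60] / r × (1+r)^−95 = €347,769.84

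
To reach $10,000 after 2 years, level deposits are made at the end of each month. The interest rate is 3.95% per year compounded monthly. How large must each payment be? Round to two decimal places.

Level ordinary annuity; solve FV = PMT × [((1+r)^n − 1)/r] for PMT.
Periodic rate r = 0.0395/12 per month; n is counted in months.
With n = 24: PMT = 10,000 / ([((1+r)^n − 1)/r]) = $401.11

$401.11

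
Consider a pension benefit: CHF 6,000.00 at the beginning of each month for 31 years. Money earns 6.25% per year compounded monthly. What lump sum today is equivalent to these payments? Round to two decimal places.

This is an annuity due: 372 payments of CHF 6,000.00 at the beginning of each month.
Periodic rate r = 0.0625/12 per month; n is counted in months.
PV = PMT × [(1 − (1+r)^−n)/r] × (1+r) = 6,000 × [1 − (1+r)^−372] / r × (1+r) = CHF 990,333.35

CHF 990,333.35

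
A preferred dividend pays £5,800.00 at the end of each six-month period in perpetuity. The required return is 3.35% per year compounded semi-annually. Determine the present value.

Periodic rate r = 0.0335/2 per half-year.
Level perpetuity: PV = PMT / r = 5,800 / (0.0335/2) = £346,268.66.

£346,268.66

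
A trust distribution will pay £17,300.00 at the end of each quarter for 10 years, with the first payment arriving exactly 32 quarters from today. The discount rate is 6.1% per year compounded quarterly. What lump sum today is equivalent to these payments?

Ordinary annuity of 40 payments, first payment at period 32.
Periodic rate r = 0.061/4 per quarter; n is counted in quarters.
The ordinary-annuity PV formula values the stream one period before the first payment (period 31); discount that back 31 periods:
PV₀ = 17,300 × [1 − (1+r)^−40] / r × (1+r)^−31 = £322,258.60

£322,258.60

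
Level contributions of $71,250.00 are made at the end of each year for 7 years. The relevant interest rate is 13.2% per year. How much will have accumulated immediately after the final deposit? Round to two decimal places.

$745,916.26

This is an ordinary annuity: 7 deposits of $71,250.00 at the end of each year.
Periodic rate r = 0.132 per year.
FV = PMT × [((1+r)^n − 1)/r] = 71,250 × [(1+r)^7 − 1] / r = $745,916.26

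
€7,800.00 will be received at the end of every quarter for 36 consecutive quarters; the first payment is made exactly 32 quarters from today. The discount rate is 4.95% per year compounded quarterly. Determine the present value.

Ordinary annuity of 36 payments, first payment at period 32.
Periodic rate r = 0.0495/4 per quarter; n is counted in quarters.
The ordinary-annuity PV formula values the stream one period before the first payment (period 31); discount that back 31 periods:
PV₀ = 7,800 × [1 − (1+r)^−36] / r × (1+r)^−31 = €154,005.49

€154,005.49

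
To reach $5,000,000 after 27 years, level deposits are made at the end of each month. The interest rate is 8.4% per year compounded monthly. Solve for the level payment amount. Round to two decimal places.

$4,077.34

Level ordinary annuity; solve FV = PMT × [((1+r)^n − 1)/r] for PMT.
Periodic rate r = 0.084/12 per month; n is counted in months.
With n = 324: PMT = 5,000,000 / ([((1+r)^n − 1)/r]) = $4,077.34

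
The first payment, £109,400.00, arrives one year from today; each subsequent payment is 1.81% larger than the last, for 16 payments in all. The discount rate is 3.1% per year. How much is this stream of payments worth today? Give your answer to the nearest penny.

Periodic rate r = 0.031 per year.
Growing ordinary annuity: PV = PMT₁ × [1 − ((1+g)/(1+r))^n] / (r − g) = 109,400 × [1 − ((1+0.0181)/(1+r))^16] / (r − 0.0181) = £1,547,384.43.

£1,547,384.43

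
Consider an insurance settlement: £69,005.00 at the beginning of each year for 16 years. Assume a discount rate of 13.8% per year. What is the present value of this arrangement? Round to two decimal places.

This is an annuity due: 16 payments of £69,005.00 at the beginning of each year.
Periodic rate r = 0.138 per year.
PV = PMT × [(1 − (1+r)^−n)/r] × (1+r) = 69,005 × [1 − (1+r)^−16] / r × (1+r) = £497,118.27

£497,118.27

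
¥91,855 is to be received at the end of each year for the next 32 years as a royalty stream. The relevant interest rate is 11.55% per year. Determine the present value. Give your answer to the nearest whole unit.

¥771,210

This is an ordinary annuity: 32 payments of ¥91,855 at the end of each year.
Periodic rate r = 0.1155 per year.
PV = PMT × [(1 − (1+r)^−n)/r] = 91,855 × [1 − (1+r)^−32] / r = ¥771,210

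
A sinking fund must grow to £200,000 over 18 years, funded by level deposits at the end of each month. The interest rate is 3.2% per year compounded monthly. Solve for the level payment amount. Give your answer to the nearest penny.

Level ordinary annuity; solve FV = PMT × [((1+r)^n − 1)/r] for PMT.
Periodic rate r = 0.032/12 per month; n is counted in months.
With n = 216: PMT = 200,000 / ([((1+r)^n − 1)/r]) = £685.92

£685.92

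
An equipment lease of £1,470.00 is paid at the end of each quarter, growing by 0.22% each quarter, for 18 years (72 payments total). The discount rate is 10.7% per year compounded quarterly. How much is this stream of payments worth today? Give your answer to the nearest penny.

£49,393.89

Periodic rate r = 0.107/4 per quarter; n is counted in quarters.
Growing ordinary annuity: PV = PMT₁ × [1 − ((1+g)/(1+r))^n] / (r − g) = 1,470 × [1 − ((1+0.0022)/(1+r))^72] / (r − 0.0022) = £49,393.89.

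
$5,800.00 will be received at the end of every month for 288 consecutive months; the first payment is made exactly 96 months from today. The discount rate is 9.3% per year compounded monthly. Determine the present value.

$320,521.50

Ordinary annuity of 288 payments, first payment at period 96.
Periodic rate r = 0.093/12 per month; n is counted in months.
The ordinary-annuity PV formula values the stream one period before the first payment (period 95); discount that back 95 periods:
PV₀ = 5,800 × [1 − (1+r)^−288] / r × (1+r)^−95 = $320,521.50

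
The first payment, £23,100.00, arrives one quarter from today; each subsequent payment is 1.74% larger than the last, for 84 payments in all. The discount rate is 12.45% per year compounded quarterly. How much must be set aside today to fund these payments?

Periodic rate r = 0.1245/4 per quarter; n is counted in quarters.
Growing ordinary annuity: PV = PMT₁ × [1 − ((1+g)/(1+r))^n] / (r − g) = 23,100 × [1 − ((1+0.0174)/(1+r))^84] / (r − 0.0174) = £1,136,982.17.

£1,136,982.17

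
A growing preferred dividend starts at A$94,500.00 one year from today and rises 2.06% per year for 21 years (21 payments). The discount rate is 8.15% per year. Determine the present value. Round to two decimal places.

Periodic rate r = 0.0815 per year.
Growing ordinary annuity: PV = PMT₁ × [1 − ((1+g)/(1+r))^n] / (r − g) = 94,500 × [1 − ((1+0.0206)/(1+r))^21] / (r − 0.0206) = A$1,092,288.84.

A$1,092,288.84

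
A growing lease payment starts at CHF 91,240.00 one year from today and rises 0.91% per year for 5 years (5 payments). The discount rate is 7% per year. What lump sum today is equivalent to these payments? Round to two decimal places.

Periodic rate r = 0.07 per year.
Growing ordinary annuity: PV = PMT₁ × [1 − ((1+g)/(1+r))^n] / (r − g) = 91,240 × [1 − ((1+0.0091)/(1+r))^5] / (r − 0.0091) = CHF 380,506.95.

CHF 380,506.95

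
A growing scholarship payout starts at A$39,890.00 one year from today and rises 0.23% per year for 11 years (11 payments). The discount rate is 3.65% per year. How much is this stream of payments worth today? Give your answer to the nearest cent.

Periodic rate r = 0.0365 per year.
Growing ordinary annuity: PV = PMT₁ × [1 − ((1+g)/(1+r))^n] / (r − g) = 39,890 × [1 − ((1+0.0023)/(1+r))^11] / (r − 0.0023) = A$359,974.13.

A$359,974.13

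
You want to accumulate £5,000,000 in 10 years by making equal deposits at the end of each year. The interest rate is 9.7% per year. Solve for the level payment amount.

Level ordinary annuity; solve FV = PMT × [((1+r)^n − 1)/r] for PMT.
Periodic rate r = 0.097 per year.
With n = 10: PMT = 5,000,000 / ([((1+r)^n − 1)/r]) = £318,269.48

£318,269.48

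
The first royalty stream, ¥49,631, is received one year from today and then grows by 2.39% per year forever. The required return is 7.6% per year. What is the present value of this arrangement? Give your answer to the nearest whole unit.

Periodic rate r = 0.076 per year.
Growing perpetuity (Gordon): PV = PMT₁ / (r − g) = 49,631 / (r − 0.0239) = ¥952,610.

¥952,610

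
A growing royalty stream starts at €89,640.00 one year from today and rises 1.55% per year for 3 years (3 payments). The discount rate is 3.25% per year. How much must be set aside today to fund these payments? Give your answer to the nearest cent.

Periodic rate r = 0.0325 per year.
Growing ordinary annuity: PV = PMT₁ × [1 − ((1+g)/(1+r))^n] / (r − g) = 89,640 × [1 − ((1+0.0155)/(1+r))^3] / (r − 0.0155) = €256,190.38.

€256,190.38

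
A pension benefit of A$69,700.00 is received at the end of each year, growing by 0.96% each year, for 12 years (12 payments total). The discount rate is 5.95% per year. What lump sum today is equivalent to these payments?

A$613,881.85

Periodic rate r = 0.0595 per year.
Growing ordinary annuity: PV = PMT₁ × [1 − ((1+g)/(1+r))^n] / (r − g) = 69,700 × [1 − ((1+0.0096)/(1+r))^12] / (r − 0.0096) = A$613,881.85.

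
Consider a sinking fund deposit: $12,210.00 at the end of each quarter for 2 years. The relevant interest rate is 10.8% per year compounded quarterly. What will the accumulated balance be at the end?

$107,426.41

This is an ordinary annuity: 8 deposits of $12,210.00 at the end of each quarter.
Periodic rate r = 0.108/4 per quarter; n is counted in quarters.
FV = PMT × [((1+r)^n − 1)/r] = 12,210 × [(1+r)^8 − 1] / r = $107,426.41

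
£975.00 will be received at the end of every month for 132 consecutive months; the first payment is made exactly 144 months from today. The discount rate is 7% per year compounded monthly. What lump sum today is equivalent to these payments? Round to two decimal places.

Ordinary annuity of 132 payments, first payment at period 144.
Periodic rate r = 0.07/12 per month; n is counted in months.
The ordinary-annuity PV formula values the stream one period before the first payment (period 143); discount that back 143 periods:
PV₀ = 975 × [1 − (1+r)^−132] / r × (1+r)^−143 = £38,993.36

£38,993.36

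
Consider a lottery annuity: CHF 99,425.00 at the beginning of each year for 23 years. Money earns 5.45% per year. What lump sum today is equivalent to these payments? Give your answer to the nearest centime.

CHF 1,356,095.28

This is an annuity due: 23 payments of CHF 99,425.00 at the beginning of each year.
Periodic rate r = 0.0545 per year.
PV = PMT × [(1 − (1+r)^−n)/r] × (1+r) = 99,425 × [1 − (1+r)^−23] / r × (1+r) = CHF 1,356,095.28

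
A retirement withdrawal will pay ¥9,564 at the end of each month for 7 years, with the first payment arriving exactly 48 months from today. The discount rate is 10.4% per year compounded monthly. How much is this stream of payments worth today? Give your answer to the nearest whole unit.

¥379,287

Ordinary annuity of 84 payments, first payment at period 48.
Periodic rate r = 0.104/12 per month; n is counted in months.
The ordinary-annuity PV formula values the stream one period before the first payment (period 47); discount that back 47 periods:
PV₀ = 9,564 × [1 − (1+r)^−84] / r × (1+r)^−47 = ¥379,287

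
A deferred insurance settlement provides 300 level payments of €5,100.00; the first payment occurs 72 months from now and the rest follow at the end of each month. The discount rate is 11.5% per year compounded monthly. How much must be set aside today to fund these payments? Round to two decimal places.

Ordinary annuity of 300 payments, first payment at period 72.
Periodic rate r = 0.115/12 per month; n is counted in months.
The ordinary-annuity PV formula values the stream one period before the first payment (period 71); discount that back 71 periods:
PV₀ = 5,100 × [1 − (1+r)^−300] / r × (1+r)^−71 = €254,907.03

€254,907.03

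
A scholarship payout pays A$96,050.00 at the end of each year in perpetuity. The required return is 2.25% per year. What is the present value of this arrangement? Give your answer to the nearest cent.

Periodic rate r = 0.0225 per year.
Level perpetuity: PV = PMT / r = 96,050 / (0.0225) = A$4,268,888.89.

A$4,268,888.89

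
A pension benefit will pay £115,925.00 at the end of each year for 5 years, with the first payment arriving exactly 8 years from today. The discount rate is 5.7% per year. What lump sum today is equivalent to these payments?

£333,988.06

Ordinary annuity of 5 payments, first payment at period 8.
Periodic rate r = 0.057 per year.
The ordinary-annuity PV formula values the stream one period before the first payment (period 7); discount that back 7 periods:
PV₀ = 115,925 × [1 − (1+r)^−5] / r × (1+r)^−7 = £333,988.06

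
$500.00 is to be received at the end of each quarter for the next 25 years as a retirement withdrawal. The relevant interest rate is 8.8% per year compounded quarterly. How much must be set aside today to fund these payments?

$20,148.23

This is an ordinary annuity: 100 payments of $500.00 at the end of each quarter.
Periodic rate r = 0.088/4 per quarter; n is counted in quarters.
PV = PMT × [(1 − (1+r)^−n)/r] = 500 × [1 − (1+r)^−100] / r = $20,148.23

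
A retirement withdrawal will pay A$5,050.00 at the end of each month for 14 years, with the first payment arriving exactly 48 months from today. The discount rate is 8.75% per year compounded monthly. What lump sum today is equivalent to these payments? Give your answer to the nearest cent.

A$346,989.68

Ordinary annuity of 168 payments, first payment at period 48.
Periodic rate r = 0.0875/12 per month; n is counted in months.
The ordinary-annuity PV formula values the stream one period before the first payment (period 47); discount that back 47 periods:
PV₀ = 5,050 × [1 − (1+r)^−168] / r × (1+r)^−47 = A$346,989.68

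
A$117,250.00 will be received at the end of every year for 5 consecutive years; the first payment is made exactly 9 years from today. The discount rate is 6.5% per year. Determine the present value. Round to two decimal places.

A$294,413.71

Ordinary annuity of 5 payments, first payment at period 9.
Periodic rate r = 0.065 per year.
The ordinary-annuity PV formula values the stream one period before the first payment (period 8); discount that back 8 periods:
PV₀ = 117,250 × [1 − (1+r)^−5] / r × (1+r)^−8 = A$294,413.71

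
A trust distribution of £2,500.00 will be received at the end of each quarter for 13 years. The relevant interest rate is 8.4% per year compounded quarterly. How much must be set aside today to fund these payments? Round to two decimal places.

This is an ordinary annuity: 52 payments of £2,500.00 at the end of each quarter.
Periodic rate r = 0.084/4 per quarter; n is counted in quarters.
PV = PMT × [(1 − (1+r)^−n)/r] = 2,500 × [1 − (1+r)^−52] / r = £78,647.55

£78,647.55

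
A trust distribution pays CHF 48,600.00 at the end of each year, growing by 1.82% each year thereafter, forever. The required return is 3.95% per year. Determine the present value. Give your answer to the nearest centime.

Periodic rate r = 0.0395 per year.
Growing perpetuity (Gordon): PV = PMT₁ / (r − g) = 48,600 / (r − 0.0182) = CHF 2,281,690.14.

CHF 2,281,690.14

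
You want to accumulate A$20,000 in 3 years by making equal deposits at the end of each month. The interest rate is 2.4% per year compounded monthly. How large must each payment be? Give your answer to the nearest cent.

A$536.35

Level ordinary annuity; solve FV = PMT × [((1+r)^n − 1)/r] for PMT.
Periodic rate r = 0.024/12 per month; n is counted in months.
With n = 36: PMT = 20,000 / ([((1+r)^n − 1)/r]) = A$536.35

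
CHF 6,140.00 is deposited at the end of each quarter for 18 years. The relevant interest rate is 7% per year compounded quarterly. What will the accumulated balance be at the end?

CHF 872,655.36

This is an ordinary annuity: 72 deposits of CHF 6,140.00 at the end of each quarter.
Periodic rate r = 0.07/4 per quarter; n is counted in quarters.
FV = PMT × [((1+r)^n − 1)/r] = 6,140 × [(1+r)^72 − 1] / r = CHF 872,655.36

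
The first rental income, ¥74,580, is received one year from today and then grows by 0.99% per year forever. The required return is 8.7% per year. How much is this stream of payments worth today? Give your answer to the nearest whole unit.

Periodic rate r = 0.087 per year.
Growing perpetuity (Gordon): PV = PMT₁ / (r − g) = 74,580 / (r − 0.0099) = ¥967,315.

¥967,315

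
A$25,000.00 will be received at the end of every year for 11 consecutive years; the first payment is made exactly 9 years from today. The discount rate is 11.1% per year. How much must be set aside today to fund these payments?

A$66,547.22

Ordinary annuity of 11 payments, first payment at period 9.
Periodic rate r = 0.111 per year.
The ordinary-annuity PV formula values the stream one period before the first payment (period 8); discount that back 8 periods:
PV₀ = 25,000 × [1 − (1+r)^−11] / r × (1+r)^−8 = A$66,547.22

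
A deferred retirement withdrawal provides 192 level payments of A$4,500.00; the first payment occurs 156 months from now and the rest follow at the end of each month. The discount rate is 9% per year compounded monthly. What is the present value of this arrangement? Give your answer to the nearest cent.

Ordinary annuity of 192 payments, first payment at period 156.
Periodic rate r = 0.09/12 per month; n is counted in months.
The ordinary-annuity PV formula values the stream one period before the first payment (period 155); discount that back 155 periods:
PV₀ = 4,500 × [1 − (1+r)^−192] / r × (1+r)^−155 = A$143,551.03

A$143,551.03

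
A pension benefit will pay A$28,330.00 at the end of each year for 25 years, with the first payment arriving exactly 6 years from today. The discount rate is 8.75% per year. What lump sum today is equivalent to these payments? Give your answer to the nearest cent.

A$186,715.78

Ordinary annuity of 25 payments, first payment at period 6.
Periodic rate r = 0.0875 per year.
The ordinary-annuity PV formula values the stream one period before the first payment (period 5); discount that back 5 periods:
PV₀ = 28,330 × [1 − (1+r)^−25] / r × (1+r)^−5 = A$186,715.78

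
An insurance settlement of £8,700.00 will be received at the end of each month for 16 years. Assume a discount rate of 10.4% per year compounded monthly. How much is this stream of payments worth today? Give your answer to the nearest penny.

This is an ordinary annuity: 192 payments of £8,700.00 at the end of each month.
Periodic rate r = 0.104/12 per month; n is counted in months.
PV = PMT × [(1 − (1+r)^−n)/r] = 8,700 × [1 − (1+r)^−192] / r = £812,369.99

£812,369.99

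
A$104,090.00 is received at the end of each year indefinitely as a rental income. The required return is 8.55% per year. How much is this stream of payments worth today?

A$1,217,426.90

Periodic rate r = 0.0855 per year.
Level perpetuity: PV = PMT / r = 104,090 / (0.0855) = A$1,217,426.90.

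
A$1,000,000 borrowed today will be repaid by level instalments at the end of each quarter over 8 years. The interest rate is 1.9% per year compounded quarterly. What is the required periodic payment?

A$33,759.16

Level ordinary annuity; solve PV = PMT × [(1 − (1+r)^−n)/r] for PMT.
Periodic rate r = 0.019/4 per quarter; n is counted in quarters.
With n = 32: PMT = 1,000,000 / ([(1 − (1+r)^−n)/r]) = A$33,759.16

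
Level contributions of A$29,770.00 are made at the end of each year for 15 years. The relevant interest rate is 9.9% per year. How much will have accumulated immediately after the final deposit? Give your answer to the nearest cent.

A$938,400.55

This is an ordinary annuity: 15 deposits of A$29,770.00 at the end of each year.
Periodic rate r = 0.099 per year.
FV = PMT × [((1+r)^n − 1)/r] = 29,770 × [(1+r)^15 − 1] / r = A$938,400.55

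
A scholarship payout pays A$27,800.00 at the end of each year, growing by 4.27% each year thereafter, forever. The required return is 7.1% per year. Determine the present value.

Periodic rate r = 0.071 per year.
Growing perpetuity (Gordon): PV = PMT₁ / (r − g) = 27,800 / (r − 0.0427) = A$982,332.16.

A$982,332.16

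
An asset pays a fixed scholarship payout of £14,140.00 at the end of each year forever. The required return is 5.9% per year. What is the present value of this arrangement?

Periodic rate r = 0.059 per year.
Level perpetuity: PV = PMT / r = 14,140 / (0.059) = £239,661.02.

£239,661.02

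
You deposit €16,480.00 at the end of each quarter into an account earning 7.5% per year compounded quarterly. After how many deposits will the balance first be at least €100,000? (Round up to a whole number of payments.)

6 payments

Periodic rate r = 0.075/4 per quarter; n is counted in quarters.
Ordinary annuity FV: 100,000 = 16,480 × [((1+r)^n − 1)/r].
(1+r)^n = 1 + 100,000 × r / 16,480, so n = ln(1 + 100,000·r/16,480) / ln(1+r) = 5.80.
Round up to a whole number of payments: n = 6.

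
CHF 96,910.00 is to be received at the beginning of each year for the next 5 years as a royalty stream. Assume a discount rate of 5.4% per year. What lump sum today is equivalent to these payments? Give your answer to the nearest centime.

This is an annuity due: 5 payments of CHF 96,910.00 at the beginning of each year.
Periodic rate r = 0.054 per year.
PV = PMT × [(1 − (1+r)^−n)/r] × (1+r) = 96,910 × [1 − (1+r)^−5] / r × (1+r) = CHF 437,378.97

CHF 437,378.97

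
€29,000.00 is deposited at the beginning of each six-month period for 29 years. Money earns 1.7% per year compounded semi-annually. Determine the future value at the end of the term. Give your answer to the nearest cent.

This is an annuity due: 58 deposits of €29,000.00 at the beginning of each six-month period.
Periodic rate r = 0.017/2 per half-year; n is counted in half-years.
FV = PMT × [((1+r)^n − 1)/r] × (1+r) = 29,000 × [(1+r)^58 − 1] / r × (1+r) = €2,180,801.41

€2,180,801.41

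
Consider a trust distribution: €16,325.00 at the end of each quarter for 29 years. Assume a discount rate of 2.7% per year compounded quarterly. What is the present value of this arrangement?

This is an ordinary annuity: 116 payments of €16,325.00 at the end of each quarter.
Periodic rate r = 0.027/4 per quarter; n is counted in quarters.
PV = PMT × [(1 − (1+r)^−n)/r] = 16,325 × [1 − (1+r)^−116] / r = €1,310,264.34

€1,310,264.34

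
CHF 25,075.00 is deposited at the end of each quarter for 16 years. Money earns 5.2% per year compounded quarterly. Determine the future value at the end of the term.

This is an ordinary annuity: 64 deposits of CHF 25,075.00 at the end of each quarter.
Periodic rate r = 0.052/4 per quarter; n is counted in quarters.
FV = PMT × [((1+r)^n − 1)/r] = 25,075 × [(1+r)^64 − 1] / r = CHF 2,479,768.02

CHF 2,479,768.02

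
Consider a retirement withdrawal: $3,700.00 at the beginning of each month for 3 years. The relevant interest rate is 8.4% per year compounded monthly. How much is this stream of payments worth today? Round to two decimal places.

$118,202.91

This is an annuity due: 36 payments of $3,700.00 at the beginning of each month.
Periodic rate r = 0.084/12 per month; n is counted in months.
PV = PMT × [(1 − (1+r)^−n)/r] × (1+r) = 3,700 × [1 − (1+r)^−36] / r × (1+r) = $118,202.91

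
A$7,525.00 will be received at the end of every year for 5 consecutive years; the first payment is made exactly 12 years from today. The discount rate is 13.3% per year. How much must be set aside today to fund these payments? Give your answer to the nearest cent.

A$6,652.83

Ordinary annuity of 5 payments, first payment at period 12.
Periodic rate r = 0.133 per year.
The ordinary-annuity PV formula values the stream one period before the first payment (period 11); discount that back 11 periods:
PV₀ = 7,525 × [1 − (1+r)^−5] / r × (1+r)^−11 = A$6,652.83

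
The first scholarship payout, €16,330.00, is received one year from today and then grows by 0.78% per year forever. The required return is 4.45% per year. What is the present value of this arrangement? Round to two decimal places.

Periodic rate r = 0.0445 per year.
Growing perpetuity (Gordon): PV = PMT₁ / (r − g) = 16,330 / (r − 0.0078) = €444,959.13.

€444,959.13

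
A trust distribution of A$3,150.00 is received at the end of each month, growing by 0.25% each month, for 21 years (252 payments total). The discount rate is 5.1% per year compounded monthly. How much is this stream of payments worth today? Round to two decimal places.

Periodic rate r = 0.051/12 per month; n is counted in months.
Growing ordinary annuity: PV = PMT₁ × [1 − ((1+g)/(1+r))^n] / (r − g) = 3,150 × [1 − ((1+0.0025)/(1+r))^252] / (r − 0.0025) = A$640,174.08.

A$640,174.08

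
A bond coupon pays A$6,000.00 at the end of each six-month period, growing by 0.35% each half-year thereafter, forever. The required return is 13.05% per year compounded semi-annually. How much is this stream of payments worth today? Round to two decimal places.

A$97,165.99

Periodic rate r = 0.1305/2 per half-year.
Growing perpetuity (Gordon): PV = PMT₁ / (r − g) = 6,000 / (r − 0.0035) = A$97,165.99.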